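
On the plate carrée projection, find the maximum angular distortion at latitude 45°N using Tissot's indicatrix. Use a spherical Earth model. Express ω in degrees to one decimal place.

19.8°

In the plate carrée (x = Rλ, y = Rφ), meridians are true-scale (h = 1) and parallels are stretched by k = sec φ.
At 45°: h = 1.000, k = 1.414; principal scales a = 1.414, b = 1.000.
sin(ω/2) = (a − b)/(a + b) = 0.4142/2.414 = 0.1716, so ω = 2 arcsin(0.1716) ≈ 19.8°.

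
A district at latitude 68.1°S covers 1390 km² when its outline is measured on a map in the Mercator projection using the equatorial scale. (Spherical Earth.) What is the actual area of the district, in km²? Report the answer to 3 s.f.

The Mercator projection is conformal; its linear scale factor is the same in every direction and equals sec φ = 1/cos φ.
Areal scale = k² = sec²φ = 1/cos²(68.1°) = 1/0.3730² = 7.188.
True area = apparent / (areal scale) = 1390 / 7.188 ≈ 193 km².

193 km²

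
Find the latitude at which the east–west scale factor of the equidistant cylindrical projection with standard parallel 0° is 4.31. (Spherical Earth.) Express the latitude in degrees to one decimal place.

Plate carrée: h = 1, k = sec φ along parallels.
sec φ = 4.31  ⇒  cos φ = 0.2320  ⇒  φ ≈ 76.6°.

76.6°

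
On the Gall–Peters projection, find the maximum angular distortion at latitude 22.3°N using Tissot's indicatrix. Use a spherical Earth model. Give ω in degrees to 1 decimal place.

30.4°

The Gall–Peters projection is cylindrical equal-area with φ₀ = 45°. A cylindrical equal-area projection with standard parallel φ₀ has meridian scale h = cos φ / cos φ₀ and parallel scale k = cos φ₀ / cos φ (so areas are preserved, h·k = 1).
At 22.3°: h = 1.308, k = 0.7643; principal scales a = 1.308, b = 0.7643.
sin(ω/2) = (a − b)/(a + b) = 0.5442/2.073 = 0.2625, so ω = 2 arcsin(0.2625) ≈ 30.4°.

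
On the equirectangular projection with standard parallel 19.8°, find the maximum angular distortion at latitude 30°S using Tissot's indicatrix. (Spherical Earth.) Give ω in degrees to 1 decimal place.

With standard parallel φ₀ = 19.8°, the equirectangular projection gives x = Rλ cos φ₀, y = Rφ, so h = 1 and k = cos 19.8° / cos φ.
At 30°: h = 1.000, k = 1.086; principal scales a = 1.086, b = 1.000.
sin(ω/2) = (a − b)/(a + b) = 0.08644/2.086 = 0.04143, so ω = 2 arcsin(0.04143) ≈ 4.7°.

4.7°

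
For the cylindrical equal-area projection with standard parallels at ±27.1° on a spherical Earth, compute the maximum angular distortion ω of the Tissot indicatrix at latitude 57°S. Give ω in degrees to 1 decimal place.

54.2°

For cylindrical equal-area with standard parallel φ₀, h = cos φ / cos φ₀ and k = cos φ₀ / cos φ, so h·k = 1.
At 57°: h = 0.6118, k = 1.635; principal scales a = 1.635, b = 0.6118.
sin(ω/2) = (a − b)/(a + b) = 1.023/2.246 = 0.4553, so ω = 2 arcsin(0.4553) ≈ 54.2°.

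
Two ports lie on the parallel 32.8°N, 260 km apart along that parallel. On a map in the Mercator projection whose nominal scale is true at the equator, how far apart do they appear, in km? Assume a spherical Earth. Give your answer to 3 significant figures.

The Mercator projection is conformal; its linear scale factor is the same in every direction and equals sec φ = 1/cos φ.
Along the parallel, k = sec 32.8° = 1/0.8406 = 1.190.
Map distance = 260 × 1.190 ≈ 309 km.

309 km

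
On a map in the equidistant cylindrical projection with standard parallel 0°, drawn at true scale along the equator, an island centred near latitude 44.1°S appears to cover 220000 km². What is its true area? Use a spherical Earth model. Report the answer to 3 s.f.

158000 km²

For the equirectangular projection with φ₀ = 0 (plate carrée), h = 1 along meridians and k = sec φ along parallels.
Areal scale = h·k = 1 × sec φ; at 44.1°, h = 1.000, k = 1.393, so h·k = 1.393.
True area = apparent / (areal scale) = 220000 / 1.393 ≈ 158000 km².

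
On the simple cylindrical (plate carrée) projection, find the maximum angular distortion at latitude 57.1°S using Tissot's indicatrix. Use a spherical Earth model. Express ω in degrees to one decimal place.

Plate carrée maps x = Rλ, y = Rφ. The meridian scale is h = 1 and the parallel scale is k = 1/cos φ = sec φ.
At 57.1°: h = 1.000, k = 1.841; principal scales a = 1.841, b = 1.000.
sin(ω/2) = (a − b)/(a + b) = 0.8410/2.841 = 0.2960, so ω = 2 arcsin(0.2960) ≈ 34.4°.

34.4°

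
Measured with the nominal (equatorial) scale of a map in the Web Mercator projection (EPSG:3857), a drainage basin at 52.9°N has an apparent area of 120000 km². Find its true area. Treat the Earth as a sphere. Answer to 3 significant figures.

Mercator is conformal, so the point scale is isotropic: h = k = sec φ = 1/cos φ.
Areal scale = k² = sec²φ = 1/cos²(52.9°) = 1/0.6032² = 2.748.
True area = apparent / (areal scale) = 120000 / 2.748 ≈ 43700 km².

43700 km²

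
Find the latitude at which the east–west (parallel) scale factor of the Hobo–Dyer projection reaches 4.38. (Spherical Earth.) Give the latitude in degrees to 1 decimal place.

79.6°

The Hobo–Dyer projection is cylindrical equal-area with φ₀ = 37.5°. Cylindrical equal-area (φ₀ = 37.5°): h = cos φ / cos 37.5° along meridians, k = cos 37.5° / cos φ along parallels; h·k = 1.
k = cos φ₀ / cos φ = 4.38  ⇒  cos φ = cos 37.5° / 4.38 = 0.1811.
φ = arccos(0.1811) ≈ 79.6°.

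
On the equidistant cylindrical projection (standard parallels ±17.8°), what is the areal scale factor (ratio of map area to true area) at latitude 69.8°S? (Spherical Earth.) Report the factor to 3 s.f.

2.76

With standard parallel φ₀ = 17.8°, the equirectangular projection gives x = Rλ cos φ₀, y = Rφ, so h = 1 and k = cos 17.8° / cos φ.
Areal scale = h·k = 1 × cos φ₀ / cos φ; at 69.8°, h = 1.000, k = 2.757, so h·k = 2.757.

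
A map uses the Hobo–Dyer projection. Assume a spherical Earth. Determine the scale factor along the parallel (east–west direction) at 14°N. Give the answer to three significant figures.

Hobo–Dyer is a cylindrical equal-area projection with standard parallels at ±37.5°. A cylindrical equal-area projection with standard parallel φ₀ has meridian scale h = cos φ / cos φ₀ and parallel scale k = cos φ₀ / cos φ (so areas are preserved, h·k = 1).
k = cos 37.5° / cos 14° = 0.7934/0.9703 = 0.8176.

0.818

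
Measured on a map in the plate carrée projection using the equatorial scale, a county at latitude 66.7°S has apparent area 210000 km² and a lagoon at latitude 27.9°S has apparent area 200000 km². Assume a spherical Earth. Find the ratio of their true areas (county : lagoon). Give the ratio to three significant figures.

Plate carrée has h = 1 and k = sec φ, giving areal scale sec φ; true area = (apparent area) · cos φ.
True area of county: 210000 × cos(66.7°) = 210000 × 0.3955 = 83060 km².
True area of lagoon: 200000 × cos(27.9°) = 200000 × 0.8838 = 176800 km².
Ratio = 83060 / 176800 ≈ 0.470.

0.470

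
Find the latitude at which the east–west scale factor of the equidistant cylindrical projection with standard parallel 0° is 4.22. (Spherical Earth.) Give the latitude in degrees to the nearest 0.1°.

76.3°

Plate carrée: h = 1, k = sec φ along parallels.
sec φ = 4.22  ⇒  cos φ = 0.2370  ⇒  φ ≈ 76.3°.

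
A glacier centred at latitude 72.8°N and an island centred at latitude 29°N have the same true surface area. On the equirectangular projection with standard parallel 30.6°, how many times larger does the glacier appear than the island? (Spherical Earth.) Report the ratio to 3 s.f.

2.96

With standard parallel φ₀ = 30.6°, the equirectangular projection gives x = Rλ cos φ₀, y = Rφ, so h = 1 and k = cos 30.6° / cos φ.
Areal scale at 72.8°: h·k = 1.000 × 2.911 = 2.911.
Areal scale at 29°: h·k = 1.000 × 0.9841 = 0.9841.
Ratio = 2.911/0.9841 ≈ 2.96.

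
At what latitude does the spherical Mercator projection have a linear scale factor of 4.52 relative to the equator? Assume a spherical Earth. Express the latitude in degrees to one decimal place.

77.2°

Mercator scale is k = sec φ = 1/cos φ.
1/cos φ = 4.52  ⇒  cos φ = 0.2212  ⇒  φ = arccos(0.2212) ≈ 77.2°.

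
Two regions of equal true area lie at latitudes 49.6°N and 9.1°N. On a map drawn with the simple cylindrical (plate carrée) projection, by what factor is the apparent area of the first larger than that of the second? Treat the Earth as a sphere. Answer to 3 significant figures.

In the plate carrée (x = Rλ, y = Rφ), meridians are true-scale (h = 1) and parallels are stretched by k = sec φ.
Areal scale at 49.6°: h·k = 1.000 × 1.543 = 1.543.
Areal scale at 9.1°: h·k = 1.000 × 1.013 = 1.013.
Ratio = 1.543/1.013 ≈ 1.52.

1.52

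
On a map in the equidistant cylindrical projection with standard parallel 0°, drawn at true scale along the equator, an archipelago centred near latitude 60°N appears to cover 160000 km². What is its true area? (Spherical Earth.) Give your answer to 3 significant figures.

For the equirectangular projection with φ₀ = 0 (plate carrée), h = 1 along meridians and k = sec φ along parallels.
Areal scale = h·k = 1 × sec φ; at 60°, h = 1.000, k = 2.000, so h·k = 2.000.
True area = apparent / (areal scale) = 160000 / 2.000 ≈ 80000 km².

80000 km²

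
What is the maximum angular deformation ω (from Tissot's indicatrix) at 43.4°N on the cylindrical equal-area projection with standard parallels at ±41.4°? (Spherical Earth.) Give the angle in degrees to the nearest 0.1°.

3.7°

For cylindrical equal-area with standard parallel φ₀, h = cos φ / cos φ₀ and k = cos φ₀ / cos φ, so h·k = 1.
At 43.4°: h = 0.9686, k = 1.032; principal scales a = 1.032, b = 0.9686.
sin(ω/2) = (a − b)/(a + b) = 0.06377/2.001 = 0.03187, so ω = 2 arcsin(0.03187) ≈ 3.7°.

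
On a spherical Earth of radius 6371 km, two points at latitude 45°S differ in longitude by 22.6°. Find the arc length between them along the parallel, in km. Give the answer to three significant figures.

1780 km

Arc length along a parallel = R cos φ · Δλ (with Δλ in radians).
= 6371 × cos 45° × (22.6° × π/180) = 6371 × 0.7071 × 0.3944 ≈ 1780 km.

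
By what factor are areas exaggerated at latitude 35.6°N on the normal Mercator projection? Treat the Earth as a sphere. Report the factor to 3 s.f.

1.51

The Mercator projection is conformal; its linear scale factor is the same in every direction and equals sec φ = 1/cos φ.
Areal scale = k² = sec²φ = 1/cos²(35.6°) = 1/0.8131² = 1.513.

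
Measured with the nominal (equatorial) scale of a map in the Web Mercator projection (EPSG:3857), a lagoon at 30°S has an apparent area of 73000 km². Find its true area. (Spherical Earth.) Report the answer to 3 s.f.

54800 km²

For Mercator, h = k = sec φ (a conformal cylindrical projection has a single point scale, 1/cos φ).
Areal scale = k² = sec²φ = 1/cos²(30°) = 1/0.8660² = 1.333.
True area = apparent / (areal scale) = 73000 / 1.333 ≈ 54800 km².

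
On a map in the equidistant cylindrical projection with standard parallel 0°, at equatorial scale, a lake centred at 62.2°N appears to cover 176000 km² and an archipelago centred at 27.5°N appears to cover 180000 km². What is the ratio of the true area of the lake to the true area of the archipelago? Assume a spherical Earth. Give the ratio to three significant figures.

0.514

Plate carrée has h = 1 and k = sec φ, giving areal scale sec φ; true area = (apparent area) · cos φ.
True area of lake: 176000 × cos(62.2°) = 176000 × 0.4664 = 82080 km².
True area of archipelago: 180000 × cos(27.5°) = 180000 × 0.8870 = 159700 km².
Ratio = 82080 / 159700 ≈ 0.514.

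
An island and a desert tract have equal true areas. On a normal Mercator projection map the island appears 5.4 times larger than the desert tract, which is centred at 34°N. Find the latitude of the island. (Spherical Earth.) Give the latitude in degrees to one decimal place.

For equal true areas on Mercator, apparent areas scale as sec²φ, so the ratio is cos²φ₂ / cos²φ₁.
cos²φ₂ / cos²φ₁ = 5.4  ⇒  cos φ₁ = cos 34° / √5.4 = 0.8290/2.324 = 0.3568.
φ₁ = arccos(0.3568) ≈ 69.1°.

69.1°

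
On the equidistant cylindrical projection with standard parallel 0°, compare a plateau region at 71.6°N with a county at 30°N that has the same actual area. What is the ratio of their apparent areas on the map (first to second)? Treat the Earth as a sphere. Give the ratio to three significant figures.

2.74

For the equirectangular projection with φ₀ = 0 (plate carrée), h = 1 along meridians and k = sec φ along parallels.
Areal scale at 71.6°: h·k = 1.000 × 3.168 = 3.168.
Areal scale at 30°: h·k = 1.000 × 1.155 = 1.155.
Ratio = 3.168/1.155 ≈ 2.74.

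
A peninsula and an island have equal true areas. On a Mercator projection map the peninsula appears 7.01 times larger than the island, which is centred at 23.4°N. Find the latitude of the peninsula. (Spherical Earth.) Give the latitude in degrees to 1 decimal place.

69.7°

On Mercator, (apparent₁)/(apparent₂) = sec²φ₁ / sec²φ₂ when true areas are equal.
cos²φ₂ / cos²φ₁ = 7.01  ⇒  cos φ₁ = cos 23.4° / √7.01 = 0.9178/2.648 = 0.3466.
φ₁ = arccos(0.3466) ≈ 69.7°.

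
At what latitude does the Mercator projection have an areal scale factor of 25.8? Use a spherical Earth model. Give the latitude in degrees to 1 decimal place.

78.6°

Mercator areal scale is sec²φ.
sec²φ = 25.8  ⇒  cos²φ = 0.03876  ⇒  cos φ = 0.1969.
φ = arccos(0.1969) ≈ 78.6°.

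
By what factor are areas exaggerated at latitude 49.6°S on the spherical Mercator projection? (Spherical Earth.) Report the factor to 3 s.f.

2.38

For Mercator, h = k = sec φ (a conformal cylindrical projection has a single point scale, 1/cos φ).
Areal scale = k² = sec²φ = 1/cos²(49.6°) = 1/0.6481² = 2.381.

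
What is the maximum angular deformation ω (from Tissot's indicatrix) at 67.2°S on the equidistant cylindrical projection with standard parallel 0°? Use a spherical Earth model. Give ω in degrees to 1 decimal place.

52.4°

In the plate carrée (x = Rλ, y = Rφ), meridians are true-scale (h = 1) and parallels are stretched by k = sec φ.
At 67.2°: h = 1.000, k = 2.581; principal scales a = 2.581, b = 1.000.
sin(ω/2) = (a − b)/(a + b) = 1.581/3.581 = 0.4414, so ω = 2 arcsin(0.4414) ≈ 52.4°.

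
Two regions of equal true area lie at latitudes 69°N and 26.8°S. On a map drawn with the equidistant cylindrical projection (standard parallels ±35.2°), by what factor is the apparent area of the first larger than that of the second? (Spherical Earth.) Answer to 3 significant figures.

In the equirectangular projection with standard parallel φ₀ = 35.2° (x = Rλ cos φ₀, y = Rφ), meridians are true-scale (h = 1) and the parallel scale is k = cos φ₀ / cos φ.
Areal scale at 69°: h·k = 1.000 × 2.280 = 2.280.
Areal scale at 26.8°: h·k = 1.000 × 0.9155 = 0.9155.
Ratio = 2.280/0.9155 ≈ 2.49.

2.49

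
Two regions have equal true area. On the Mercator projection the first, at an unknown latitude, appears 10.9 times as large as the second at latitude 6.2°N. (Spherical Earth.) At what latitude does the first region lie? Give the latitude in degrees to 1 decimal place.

On Mercator, (apparent₁)/(apparent₂) = sec²φ₁ / sec²φ₂ when true areas are equal.
cos²φ₂ / cos²φ₁ = 10.9  ⇒  cos φ₁ = cos 6.2° / √10.9 = 0.9942/3.302 = 0.3011.
φ₁ = arccos(0.3011) ≈ 72.5°.

72.5°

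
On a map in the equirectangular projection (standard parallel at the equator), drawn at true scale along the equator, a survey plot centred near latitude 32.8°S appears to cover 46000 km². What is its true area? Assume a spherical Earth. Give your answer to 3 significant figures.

38700 km²

In the plate carrée (x = Rλ, y = Rφ), meridians are true-scale (h = 1) and parallels are stretched by k = sec φ.
Areal scale = h·k = 1 × sec φ; at 32.8°, h = 1.000, k = 1.190, so h·k = 1.190.
True area = apparent / (areal scale) = 46000 / 1.190 ≈ 38700 km².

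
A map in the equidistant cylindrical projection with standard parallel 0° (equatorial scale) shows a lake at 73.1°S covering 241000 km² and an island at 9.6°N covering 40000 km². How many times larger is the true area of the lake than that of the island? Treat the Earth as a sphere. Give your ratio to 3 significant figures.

1.78

Plate carrée has h = 1 and k = sec φ, giving areal scale sec φ; true area = (apparent area) · cos φ.
True area of lake: 241000 × cos(73.1°) = 241000 × 0.2907 = 70060 km².
True area of island: 40000 × cos(9.6°) = 40000 × 0.9860 = 39440 km².
Ratio = 70060 / 39440 ≈ 1.78.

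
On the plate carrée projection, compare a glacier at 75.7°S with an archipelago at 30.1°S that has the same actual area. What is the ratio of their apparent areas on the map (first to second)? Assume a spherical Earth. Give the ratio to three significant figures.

3.50

Plate carrée maps x = Rλ, y = Rφ. The meridian scale is h = 1 and the parallel scale is k = 1/cos φ = sec φ.
Areal scale at 75.7°: h·k = 1.000 × 4.049 = 4.049.
Areal scale at 30.1°: h·k = 1.000 × 1.156 = 1.156.
Ratio = 4.049/1.156 ≈ 3.50.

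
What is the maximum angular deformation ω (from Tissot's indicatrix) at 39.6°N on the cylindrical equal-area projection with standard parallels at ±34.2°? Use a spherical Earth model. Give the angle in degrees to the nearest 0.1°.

8.1°

A cylindrical equal-area projection with standard parallel φ₀ has meridian scale h = cos φ / cos φ₀ and parallel scale k = cos φ₀ / cos φ (so areas are preserved, h·k = 1).
At 39.6°: h = 0.9316, k = 1.073; principal scales a = 1.073, b = 0.9316.
sin(ω/2) = (a − b)/(a + b) = 0.1418/2.005 = 0.07073, so ω = 2 arcsin(0.07073) ≈ 8.1°.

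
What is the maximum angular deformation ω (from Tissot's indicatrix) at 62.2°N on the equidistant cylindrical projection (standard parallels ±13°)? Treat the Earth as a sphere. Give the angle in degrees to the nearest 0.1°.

41.3°

In the equirectangular projection with standard parallel φ₀ = 13° (x = Rλ cos φ₀, y = Rφ), meridians are true-scale (h = 1) and the parallel scale is k = cos φ₀ / cos φ.
At 62.2°: h = 1.000, k = 2.089; principal scales a = 2.089, b = 1.000.
sin(ω/2) = (a − b)/(a + b) = 1.089/3.089 = 0.3526, so ω = 2 arcsin(0.3526) ≈ 41.3°.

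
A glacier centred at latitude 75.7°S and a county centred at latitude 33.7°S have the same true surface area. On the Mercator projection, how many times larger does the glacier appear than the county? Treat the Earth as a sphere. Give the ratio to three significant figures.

11.3

On Mercator, area is exaggerated by sec²φ = 1/cos²φ.
At 75.7°: sec²(75.7°) = 1/0.2470² = 16.39.
At 33.7°: sec²(33.7°) = 1/0.8320² = 1.445.
Ratio = 16.39/1.445 = cos²(33.7°)/cos²(75.7°) ≈ 11.3.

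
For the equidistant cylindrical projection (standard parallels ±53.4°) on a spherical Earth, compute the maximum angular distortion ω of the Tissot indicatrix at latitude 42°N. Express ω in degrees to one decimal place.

12.6°

The equidistant cylindrical projection with φ₀ = 53.4° has h = 1 (meridians true) and k = cos φ₀ / cos φ along parallels.
At 42°: h = 1.000, k = 0.8023; principal scales a = 1.000, b = 0.8023.
sin(ω/2) = (a − b)/(a + b) = 0.1977/1.802 = 0.1097, so ω = 2 arcsin(0.1097) ≈ 12.6°.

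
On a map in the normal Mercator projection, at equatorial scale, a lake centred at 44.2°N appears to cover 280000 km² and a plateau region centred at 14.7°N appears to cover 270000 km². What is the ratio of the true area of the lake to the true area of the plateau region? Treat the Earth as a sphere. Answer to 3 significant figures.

0.570

On Mercator the areal scale is sec²φ, so true area = apparent × cos²φ.
True area of lake: 280000 × cos²(44.2°) = 280000 × 0.5140 = 143900 km².
True area of plateau region: 270000 × cos²(14.7°) = 270000 × 0.9356 = 252600 km².
Ratio = 143900 / 252600 ≈ 0.570.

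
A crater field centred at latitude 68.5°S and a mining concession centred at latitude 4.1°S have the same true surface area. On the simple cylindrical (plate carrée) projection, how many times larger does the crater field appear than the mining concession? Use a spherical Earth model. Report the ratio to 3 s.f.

For the equirectangular projection with φ₀ = 0 (plate carrée), h = 1 along meridians and k = sec φ along parallels.
Areal scale at 68.5°: h·k = 1.000 × 2.729 = 2.729.
Areal scale at 4.1°: h·k = 1.000 × 1.003 = 1.003.
Ratio = 2.729/1.003 ≈ 2.72.

2.72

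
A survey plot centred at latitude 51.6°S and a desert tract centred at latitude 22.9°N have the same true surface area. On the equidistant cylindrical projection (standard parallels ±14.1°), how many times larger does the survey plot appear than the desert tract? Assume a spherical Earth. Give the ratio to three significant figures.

In the equirectangular projection with standard parallel φ₀ = 14.1° (x = Rλ cos φ₀, y = Rφ), meridians are true-scale (h = 1) and the parallel scale is k = cos φ₀ / cos φ.
Areal scale at 51.6°: h·k = 1.000 × 1.561 = 1.561.
Areal scale at 22.9°: h·k = 1.000 × 1.053 = 1.053.
Ratio = 1.561/1.053 ≈ 1.48.

1.48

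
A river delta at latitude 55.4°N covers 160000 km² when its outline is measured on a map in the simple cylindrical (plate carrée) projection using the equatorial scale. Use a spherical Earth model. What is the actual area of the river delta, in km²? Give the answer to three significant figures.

For the equirectangular projection with φ₀ = 0 (plate carrée), h = 1 along meridians and k = sec φ along parallels.
Areal scale = h·k = 1 × sec φ; at 55.4°, h = 1.000, k = 1.761, so h·k = 1.761.
True area = apparent / (areal scale) = 160000 / 1.761 ≈ 90900 km².

90900 km²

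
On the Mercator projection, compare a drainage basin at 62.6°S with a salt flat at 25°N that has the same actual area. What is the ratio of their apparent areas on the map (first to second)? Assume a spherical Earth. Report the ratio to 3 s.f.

3.88

On Mercator, area is exaggerated by sec²φ = 1/cos²φ.
At 62.6°: sec²(62.6°) = 1/0.4602² = 4.722.
At 25°: sec²(25°) = 1/0.9063² = 1.217.
Ratio = 4.722/1.217 = cos²(25°)/cos²(62.6°) ≈ 3.88.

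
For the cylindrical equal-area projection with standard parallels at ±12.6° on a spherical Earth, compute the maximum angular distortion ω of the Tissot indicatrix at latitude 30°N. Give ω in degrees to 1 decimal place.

13.7°

Cylindrical equal-area (φ₀ = 12.6°): h = cos φ / cos 12.6° along meridians, k = cos 12.6° / cos φ along parallels; h·k = 1.
At 30°: h = 0.8874, k = 1.127; principal scales a = 1.127, b = 0.8874.
sin(ω/2) = (a − b)/(a + b) = 0.2395/2.014 = 0.1189, so ω = 2 arcsin(0.1189) ≈ 13.7°.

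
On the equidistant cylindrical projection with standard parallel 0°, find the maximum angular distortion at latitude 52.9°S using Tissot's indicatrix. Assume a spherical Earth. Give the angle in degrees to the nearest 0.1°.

In the plate carrée (x = Rλ, y = Rφ), meridians are true-scale (h = 1) and parallels are stretched by k = sec φ.
At 52.9°: h = 1.000, k = 1.658; principal scales a = 1.658, b = 1.000.
sin(ω/2) = (a − b)/(a + b) = 0.6578/2.658 = 0.2475, so ω = 2 arcsin(0.2475) ≈ 28.7°.

28.7°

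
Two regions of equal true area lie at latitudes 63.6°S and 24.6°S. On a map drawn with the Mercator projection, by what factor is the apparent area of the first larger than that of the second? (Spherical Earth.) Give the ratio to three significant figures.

4.18

Mercator is conformal with k = sec φ, so areal scale = k² = sec²φ.
At 63.6°: sec²(63.6°) = 1/0.4446² = 5.058.
At 24.6°: sec²(24.6°) = 1/0.9092² = 1.210.
Ratio = 5.058/1.210 = cos²(24.6°)/cos²(63.6°) ≈ 4.18.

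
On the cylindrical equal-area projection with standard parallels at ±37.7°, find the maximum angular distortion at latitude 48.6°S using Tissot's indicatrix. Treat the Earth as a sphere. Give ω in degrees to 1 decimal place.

Cylindrical equal-area (φ₀ = 37.7°): h = cos φ / cos 37.7° along meridians, k = cos 37.7° / cos φ along parallels; h·k = 1.
At 48.6°: h = 0.8358, k = 1.196; principal scales a = 1.196, b = 0.8358.
sin(ω/2) = (a − b)/(a + b) = 0.3606/2.032 = 0.1775, so ω = 2 arcsin(0.1775) ≈ 20.4°.

20.4°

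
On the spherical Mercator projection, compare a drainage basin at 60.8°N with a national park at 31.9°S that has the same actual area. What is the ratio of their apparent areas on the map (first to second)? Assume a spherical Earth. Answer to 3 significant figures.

Mercator is conformal with k = sec φ, so areal scale = k² = sec²φ.
At 60.8°: sec²(60.8°) = 1/0.4879² = 4.202.
At 31.9°: sec²(31.9°) = 1/0.8490² = 1.387.
Ratio = 4.202/1.387 = cos²(31.9°)/cos²(60.8°) ≈ 3.03.

3.03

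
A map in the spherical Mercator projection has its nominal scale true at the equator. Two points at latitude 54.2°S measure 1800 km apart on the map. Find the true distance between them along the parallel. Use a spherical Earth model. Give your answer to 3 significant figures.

1050 km

Mercator is conformal, so the point scale is isotropic: h = k = sec φ = 1/cos φ.
Along the parallel at 54.2°, map distances are exaggerated by k = sec 54.2° = 1.710.
True distance = 1800 / 1.710 = 1800 × cos 54.2° ≈ 1050 km.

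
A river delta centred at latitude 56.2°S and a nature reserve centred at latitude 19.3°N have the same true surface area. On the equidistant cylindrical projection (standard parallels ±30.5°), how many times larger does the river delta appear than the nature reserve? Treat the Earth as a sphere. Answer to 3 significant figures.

1.70

In the equirectangular projection with standard parallel φ₀ = 30.5° (x = Rλ cos φ₀, y = Rφ), meridians are true-scale (h = 1) and the parallel scale is k = cos φ₀ / cos φ.
Areal scale at 56.2°: h·k = 1.000 × 1.549 = 1.549.
Areal scale at 19.3°: h·k = 1.000 × 0.9129 = 0.9129.
Ratio = 1.549/0.9129 ≈ 1.70.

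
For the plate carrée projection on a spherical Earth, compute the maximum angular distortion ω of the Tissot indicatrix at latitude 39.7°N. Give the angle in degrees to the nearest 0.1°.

15.0°

For the equirectangular projection with φ₀ = 0 (plate carrée), h = 1 along meridians and k = sec φ along parallels.
At 39.7°: h = 1.000, k = 1.300; principal scales a = 1.300, b = 1.000.
sin(ω/2) = (a − b)/(a + b) = 0.2997/2.300 = 0.1303, so ω = 2 arcsin(0.1303) ≈ 15.0°.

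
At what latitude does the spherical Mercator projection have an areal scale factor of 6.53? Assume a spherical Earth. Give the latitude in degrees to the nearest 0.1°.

67.0°

Mercator areal scale is sec²φ.
sec²φ = 6.53  ⇒  cos²φ = 0.1531  ⇒  cos φ = 0.3913.
φ = arccos(0.3913) ≈ 67.0°.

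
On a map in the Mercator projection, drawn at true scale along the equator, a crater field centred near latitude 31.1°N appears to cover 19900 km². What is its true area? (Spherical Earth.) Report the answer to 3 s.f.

14600 km²

The Mercator projection is conformal; its linear scale factor is the same in every direction and equals sec φ = 1/cos φ.
Areal scale = k² = sec²φ = 1/cos²(31.1°) = 1/0.8563² = 1.364.
True area = apparent / (areal scale) = 19900 / 1.364 ≈ 14600 km².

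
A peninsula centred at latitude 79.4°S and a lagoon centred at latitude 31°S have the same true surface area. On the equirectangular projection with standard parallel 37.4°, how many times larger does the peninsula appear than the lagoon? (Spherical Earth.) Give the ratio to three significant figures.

4.66

With standard parallel φ₀ = 37.4°, the equirectangular projection gives x = Rλ cos φ₀, y = Rφ, so h = 1 and k = cos 37.4° / cos φ.
Areal scale at 79.4°: h·k = 1.000 × 4.319 = 4.319.
Areal scale at 31°: h·k = 1.000 × 0.9268 = 0.9268.
Ratio = 4.319/0.9268 ≈ 4.66.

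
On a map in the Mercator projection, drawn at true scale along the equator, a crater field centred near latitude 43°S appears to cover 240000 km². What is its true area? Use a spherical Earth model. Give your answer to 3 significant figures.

The Mercator projection is conformal; its linear scale factor is the same in every direction and equals sec φ = 1/cos φ.
Areal scale = k² = sec²φ = 1/cos²(43°) = 1/0.7314² = 1.870.
True area = apparent / (areal scale) = 240000 / 1.870 ≈ 128000 km².

128000 km²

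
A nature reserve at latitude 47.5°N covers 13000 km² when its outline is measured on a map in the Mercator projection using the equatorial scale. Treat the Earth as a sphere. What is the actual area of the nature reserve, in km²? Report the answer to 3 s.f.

5930 km²

Mercator is conformal, so the point scale is isotropic: h = k = sec φ = 1/cos φ.
Areal scale = k² = sec²φ = 1/cos²(47.5°) = 1/0.6756² = 2.191.
True area = apparent / (areal scale) = 13000 / 2.191 ≈ 5930 km².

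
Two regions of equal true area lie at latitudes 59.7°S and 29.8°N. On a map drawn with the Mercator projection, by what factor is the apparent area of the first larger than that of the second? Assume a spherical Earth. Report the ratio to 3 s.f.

On Mercator, area is exaggerated by sec²φ = 1/cos²φ.
At 59.7°: sec²(59.7°) = 1/0.5045² = 3.929.
At 29.8°: sec²(29.8°) = 1/0.8678² = 1.328.
Ratio = 3.929/1.328 = cos²(29.8°)/cos²(59.7°) ≈ 2.96.

2.96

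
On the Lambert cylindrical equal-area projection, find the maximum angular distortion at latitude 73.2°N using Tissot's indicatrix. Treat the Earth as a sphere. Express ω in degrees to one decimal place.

115.5°

The Lambert cylindrical equal-area projection is the cylindrical equal-area projection with its standard parallel at the equator (φ₀ = 0). Cylindrical equal-area (φ₀ = 0°): h = cos φ / cos 0° along meridians, k = cos 0° / cos φ along parallels; h·k = 1.
At 73.2°: h = 0.2890, k = 3.460; principal scales a = 3.460, b = 0.2890.
sin(ω/2) = (a − b)/(a + b) = 3.171/3.749 = 0.8458, so ω = 2 arcsin(0.8458) ≈ 115.5°.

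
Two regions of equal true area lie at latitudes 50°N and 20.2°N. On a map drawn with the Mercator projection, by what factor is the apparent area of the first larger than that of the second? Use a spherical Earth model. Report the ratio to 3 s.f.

On Mercator, area is exaggerated by sec²φ = 1/cos²φ.
At 50°: sec²(50°) = 1/0.6428² = 2.420.
At 20.2°: sec²(20.2°) = 1/0.9385² = 1.135.
Ratio = 2.420/1.135 = cos²(20.2°)/cos²(50°) ≈ 2.13.

2.13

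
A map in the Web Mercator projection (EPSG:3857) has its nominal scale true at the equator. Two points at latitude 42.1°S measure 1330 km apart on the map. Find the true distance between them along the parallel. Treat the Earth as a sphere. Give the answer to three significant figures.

987 km

The Mercator projection is conformal; its linear scale factor is the same in every direction and equals sec φ = 1/cos φ.
Along the parallel at 42.1°, map distances are exaggerated by k = sec 42.1° = 1.348.
True distance = 1330 / 1.348 = 1330 × cos 42.1° ≈ 987 km.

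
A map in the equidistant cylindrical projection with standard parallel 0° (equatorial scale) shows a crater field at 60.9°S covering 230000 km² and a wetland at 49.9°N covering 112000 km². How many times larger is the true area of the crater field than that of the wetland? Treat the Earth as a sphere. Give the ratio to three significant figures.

1.55

On the plate carrée, areal scale = h·k = 1 × sec φ, so true area = apparent × cos φ.
True area of crater field: 230000 × cos(60.9°) = 230000 × 0.4863 = 111900 km².
True area of wetland: 112000 × cos(49.9°) = 112000 × 0.6441 = 72140 km².
Ratio = 111900 / 72140 ≈ 1.55.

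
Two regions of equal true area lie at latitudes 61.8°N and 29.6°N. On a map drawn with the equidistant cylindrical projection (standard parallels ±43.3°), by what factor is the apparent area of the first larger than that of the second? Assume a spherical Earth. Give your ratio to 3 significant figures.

With standard parallel φ₀ = 43.3°, the equirectangular projection gives x = Rλ cos φ₀, y = Rφ, so h = 1 and k = cos 43.3° / cos φ.
Areal scale at 61.8°: h·k = 1.000 × 1.540 = 1.540.
Areal scale at 29.6°: h·k = 1.000 × 0.8370 = 0.8370.
Ratio = 1.540/0.8370 ≈ 1.84.

1.84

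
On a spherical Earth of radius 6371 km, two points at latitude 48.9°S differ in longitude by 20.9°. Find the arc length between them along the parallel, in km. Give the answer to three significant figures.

1530 km

Arc length along a parallel = R cos φ · Δλ (with Δλ in radians).
= 6371 × cos 48.9° × (20.9° × π/180) = 6371 × 0.6574 × 0.3648 ≈ 1530 km.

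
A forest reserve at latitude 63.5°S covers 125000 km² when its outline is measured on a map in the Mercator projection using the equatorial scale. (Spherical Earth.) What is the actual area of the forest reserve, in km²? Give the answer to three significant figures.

24900 km²

For Mercator, h = k = sec φ (a conformal cylindrical projection has a single point scale, 1/cos φ).
Areal scale = k² = sec²φ = 1/cos²(63.5°) = 1/0.4462² = 5.023.
True area = apparent / (areal scale) = 125000 / 5.023 ≈ 24900 km².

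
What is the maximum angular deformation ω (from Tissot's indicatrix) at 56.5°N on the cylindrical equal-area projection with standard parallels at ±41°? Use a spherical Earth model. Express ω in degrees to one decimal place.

35.3°

Cylindrical equal-area (φ₀ = 41°): h = cos φ / cos 41° along meridians, k = cos 41° / cos φ along parallels; h·k = 1.
At 56.5°: h = 0.7313, k = 1.367; principal scales a = 1.367, b = 0.7313.
sin(ω/2) = (a − b)/(a + b) = 0.6361/2.099 = 0.3031, so ω = 2 arcsin(0.3031) ≈ 35.3°.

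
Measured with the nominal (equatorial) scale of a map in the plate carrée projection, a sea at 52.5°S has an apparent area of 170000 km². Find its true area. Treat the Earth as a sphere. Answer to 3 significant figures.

For the equirectangular projection with φ₀ = 0 (plate carrée), h = 1 along meridians and k = sec φ along parallels.
Areal scale = h·k = 1 × sec φ; at 52.5°, h = 1.000, k = 1.643, so h·k = 1.643.
True area = apparent / (areal scale) = 170000 / 1.643 ≈ 103000 km².

103000 km²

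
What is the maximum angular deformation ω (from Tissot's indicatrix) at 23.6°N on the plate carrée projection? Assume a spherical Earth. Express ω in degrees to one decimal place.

For the equirectangular projection with φ₀ = 0 (plate carrée), h = 1 along meridians and k = sec φ along parallels.
At 23.6°: h = 1.000, k = 1.091; principal scales a = 1.091, b = 1.000.
sin(ω/2) = (a − b)/(a + b) = 0.09127/2.091 = 0.04364, so ω = 2 arcsin(0.04364) ≈ 5.0°.

5.0°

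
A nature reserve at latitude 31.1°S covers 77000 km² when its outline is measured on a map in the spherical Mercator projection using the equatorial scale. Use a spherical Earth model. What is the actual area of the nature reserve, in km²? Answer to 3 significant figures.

The Mercator projection is conformal; its linear scale factor is the same in every direction and equals sec φ = 1/cos φ.
Areal scale = k² = sec²φ = 1/cos²(31.1°) = 1/0.8563² = 1.364.
True area = apparent / (areal scale) = 77000 / 1.364 ≈ 56500 km².

56500 km²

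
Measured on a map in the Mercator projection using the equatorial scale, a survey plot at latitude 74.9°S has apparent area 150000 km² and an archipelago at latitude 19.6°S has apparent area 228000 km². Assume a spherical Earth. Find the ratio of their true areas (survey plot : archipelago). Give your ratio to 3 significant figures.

Since Mercator area scale is 1/cos²φ, the true area equals the apparent area multiplied by cos²φ.
True area of survey plot: 150000 × cos²(74.9°) = 150000 × 0.06786 = 10180 km².
True area of archipelago: 228000 × cos²(19.6°) = 228000 × 0.8875 = 202300 km².
Ratio = 10180 / 202300 ≈ 0.0503.

0.0503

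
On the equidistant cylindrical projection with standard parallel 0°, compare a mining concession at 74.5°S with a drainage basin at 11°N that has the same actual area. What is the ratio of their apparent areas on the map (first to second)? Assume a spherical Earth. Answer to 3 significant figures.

Plate carrée maps x = Rλ, y = Rφ. The meridian scale is h = 1 and the parallel scale is k = 1/cos φ = sec φ.
Areal scale at 74.5°: h·k = 1.000 × 3.742 = 3.742.
Areal scale at 11°: h·k = 1.000 × 1.019 = 1.019.
Ratio = 3.742/1.019 ≈ 3.67.

3.67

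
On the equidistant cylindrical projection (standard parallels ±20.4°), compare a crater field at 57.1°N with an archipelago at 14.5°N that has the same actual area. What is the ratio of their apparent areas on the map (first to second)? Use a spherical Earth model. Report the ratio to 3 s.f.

1.78

The equidistant cylindrical projection with φ₀ = 20.4° has h = 1 (meridians true) and k = cos φ₀ / cos φ along parallels.
Areal scale at 57.1°: h·k = 1.000 × 1.726 = 1.726.
Areal scale at 14.5°: h·k = 1.000 × 0.9681 = 0.9681.
Ratio = 1.726/0.9681 ≈ 1.78.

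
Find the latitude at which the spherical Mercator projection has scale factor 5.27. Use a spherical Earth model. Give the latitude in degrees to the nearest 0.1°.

Mercator scale is k = sec φ = 1/cos φ.
1/cos φ = 5.27  ⇒  cos φ = 0.1898  ⇒  φ = arccos(0.1898) ≈ 79.1°.

79.1°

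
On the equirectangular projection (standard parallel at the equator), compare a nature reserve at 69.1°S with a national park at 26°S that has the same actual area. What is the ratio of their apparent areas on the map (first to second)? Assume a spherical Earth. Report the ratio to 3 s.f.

For the equirectangular projection with φ₀ = 0 (plate carrée), h = 1 along meridians and k = sec φ along parallels.
Areal scale at 69.1°: h·k = 1.000 × 2.803 = 2.803.
Areal scale at 26°: h·k = 1.000 × 1.113 = 1.113.
Ratio = 2.803/1.113 ≈ 2.52.

2.52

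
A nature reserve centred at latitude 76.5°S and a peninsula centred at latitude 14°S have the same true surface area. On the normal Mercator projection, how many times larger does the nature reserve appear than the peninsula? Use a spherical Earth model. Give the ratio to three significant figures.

Mercator areal scale is sec²φ.
At 76.5°: sec²(76.5°) = 1/0.2334² = 18.35.
At 14°: sec²(14°) = 1/0.9703² = 1.062.
Ratio = 18.35/1.062 = cos²(14°)/cos²(76.5°) ≈ 17.3.

17.3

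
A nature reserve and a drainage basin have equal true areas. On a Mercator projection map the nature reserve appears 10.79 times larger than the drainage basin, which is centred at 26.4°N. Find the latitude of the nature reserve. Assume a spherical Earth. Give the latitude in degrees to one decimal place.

On Mercator, (apparent₁)/(apparent₂) = sec²φ₁ / sec²φ₂ when true areas are equal.
cos²φ₂ / cos²φ₁ = 10.79  ⇒  cos φ₁ = cos 26.4° / √10.79 = 0.8957/3.285 = 0.2727.
φ₁ = arccos(0.2727) ≈ 74.2°.

74.2°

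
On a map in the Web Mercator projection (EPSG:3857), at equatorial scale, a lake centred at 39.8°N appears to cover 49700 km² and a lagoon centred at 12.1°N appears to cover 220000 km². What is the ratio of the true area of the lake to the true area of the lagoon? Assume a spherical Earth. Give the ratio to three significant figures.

0.139

On Mercator the areal scale is sec²φ, so true area = apparent × cos²φ.
True area of lake: 49700 × cos²(39.8°) = 49700 × 0.5903 = 29340 km².
True area of lagoon: 220000 × cos²(12.1°) = 220000 × 0.9561 = 210300 km².
Ratio = 29340 / 210300 ≈ 0.139.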